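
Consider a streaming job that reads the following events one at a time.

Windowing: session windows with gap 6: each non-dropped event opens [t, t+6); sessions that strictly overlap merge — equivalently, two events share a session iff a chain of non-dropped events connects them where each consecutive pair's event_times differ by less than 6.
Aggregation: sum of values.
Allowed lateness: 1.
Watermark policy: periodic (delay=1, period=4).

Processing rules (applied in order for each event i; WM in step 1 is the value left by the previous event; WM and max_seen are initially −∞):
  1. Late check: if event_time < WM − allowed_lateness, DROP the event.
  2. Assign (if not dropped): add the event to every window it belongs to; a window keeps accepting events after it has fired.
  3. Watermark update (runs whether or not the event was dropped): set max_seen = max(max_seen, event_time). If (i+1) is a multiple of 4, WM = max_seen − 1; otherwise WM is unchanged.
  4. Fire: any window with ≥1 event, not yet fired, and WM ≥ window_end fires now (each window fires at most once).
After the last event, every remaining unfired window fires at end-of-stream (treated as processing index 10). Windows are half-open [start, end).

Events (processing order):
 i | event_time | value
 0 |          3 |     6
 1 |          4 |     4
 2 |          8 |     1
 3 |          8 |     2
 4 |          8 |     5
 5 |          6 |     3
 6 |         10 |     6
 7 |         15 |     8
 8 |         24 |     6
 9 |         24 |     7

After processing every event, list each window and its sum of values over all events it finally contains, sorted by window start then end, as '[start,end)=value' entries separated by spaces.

[3,21)=35 [24,30)=13

i=0 t=3 v=6: → [3,9); WM=−∞
i=1 t=4 v=4: → [3,10); WM=−∞
i=2 t=8 v=1: → [3,14); WM=−∞
i=3 t=8 v=2: → [3,14); WM=7
i=4 t=8 v=5: → [3,14); WM=7
i=5 t=6 v=3: → [3,14); WM=7
i=6 t=10 v=6: → [3,16); WM=7
i=7 t=15 v=8: → [3,21); WM=14
i=8 t=24 v=6: → [24,30); WM=14
i=9 t=24 v=7: → [24,30); WM=14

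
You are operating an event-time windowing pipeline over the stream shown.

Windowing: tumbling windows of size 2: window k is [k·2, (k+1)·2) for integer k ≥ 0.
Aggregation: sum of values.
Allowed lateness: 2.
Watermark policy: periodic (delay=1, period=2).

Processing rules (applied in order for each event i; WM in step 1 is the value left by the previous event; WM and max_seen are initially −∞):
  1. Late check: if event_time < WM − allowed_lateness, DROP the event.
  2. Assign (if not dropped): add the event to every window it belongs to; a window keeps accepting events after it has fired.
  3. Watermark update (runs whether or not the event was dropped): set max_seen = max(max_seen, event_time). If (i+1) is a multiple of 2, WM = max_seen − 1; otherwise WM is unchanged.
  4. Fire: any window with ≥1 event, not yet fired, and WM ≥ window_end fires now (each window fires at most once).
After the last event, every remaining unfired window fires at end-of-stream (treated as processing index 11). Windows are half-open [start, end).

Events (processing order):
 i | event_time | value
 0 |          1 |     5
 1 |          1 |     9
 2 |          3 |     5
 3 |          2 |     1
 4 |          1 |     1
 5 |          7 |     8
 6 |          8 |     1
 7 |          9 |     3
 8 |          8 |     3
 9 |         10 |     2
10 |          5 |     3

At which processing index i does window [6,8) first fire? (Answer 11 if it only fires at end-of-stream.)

i=0 t=1 v=5: → [0,2); WM=−∞
i=1 t=1 v=9: → [0,2); WM=0
i=2 t=3 v=5: → [2,4); WM=0
i=3 t=2 v=1: → [2,4); WM=2; [0,2) fires=14
i=4 t=1 v=1: → [0,2); WM=2
i=5 t=7 v=8: → [6,8); WM=6; [2,4) fires=6
i=6 t=8 v=1: → [8,10); WM=6
i=7 t=9 v=3: → [8,10); WM=8; [6,8) fires=8
i=8 t=8 v=3: → [8,10); WM=8
i=9 t=10 v=2: → [10,12); WM=9
i=10 t=5 v=3: DROP (t<9-2); WM=9

7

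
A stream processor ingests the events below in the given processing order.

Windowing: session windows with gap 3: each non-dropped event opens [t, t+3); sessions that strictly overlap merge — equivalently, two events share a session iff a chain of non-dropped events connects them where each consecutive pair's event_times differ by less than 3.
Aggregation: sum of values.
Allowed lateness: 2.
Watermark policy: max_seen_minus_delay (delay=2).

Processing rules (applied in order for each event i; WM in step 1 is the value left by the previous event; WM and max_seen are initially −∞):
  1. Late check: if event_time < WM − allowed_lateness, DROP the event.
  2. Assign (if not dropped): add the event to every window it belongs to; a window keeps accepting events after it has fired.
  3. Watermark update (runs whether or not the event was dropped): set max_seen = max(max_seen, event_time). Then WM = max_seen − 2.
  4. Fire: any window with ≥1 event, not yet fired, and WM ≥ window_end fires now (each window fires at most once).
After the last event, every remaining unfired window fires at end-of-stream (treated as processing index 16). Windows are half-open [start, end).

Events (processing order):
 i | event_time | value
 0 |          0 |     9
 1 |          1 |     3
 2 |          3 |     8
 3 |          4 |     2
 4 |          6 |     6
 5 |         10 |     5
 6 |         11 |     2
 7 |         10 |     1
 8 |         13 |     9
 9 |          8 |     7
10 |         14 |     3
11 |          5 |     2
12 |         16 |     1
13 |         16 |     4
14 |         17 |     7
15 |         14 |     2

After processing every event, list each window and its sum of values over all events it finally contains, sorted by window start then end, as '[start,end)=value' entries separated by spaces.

i=0 t=0 v=9: → [0,3); WM=-2
i=1 t=1 v=3: → [0,4); WM=-1
i=2 t=3 v=8: → [0,6); WM=1
i=3 t=4 v=2: → [0,7); WM=2
i=4 t=6 v=6: → [0,9); WM=4
i=5 t=10 v=5: → [10,13); WM=8
i=6 t=11 v=2: → [10,14); WM=9
i=7 t=10 v=1: → [10,14); WM=9
i=8 t=13 v=9: → [10,16); WM=11
i=9 t=8 v=7: DROP (t<11-2); WM=11
i=10 t=14 v=3: → [10,17); WM=12
i=11 t=5 v=2: DROP (t<12-2); WM=12
i=12 t=16 v=1: → [10,19); WM=14
i=13 t=16 v=4: → [10,19); WM=14
i=14 t=17 v=7: → [10,20); WM=15
i=15 t=14 v=2: → [10,20); WM=15

[0,9)=28 [10,20)=34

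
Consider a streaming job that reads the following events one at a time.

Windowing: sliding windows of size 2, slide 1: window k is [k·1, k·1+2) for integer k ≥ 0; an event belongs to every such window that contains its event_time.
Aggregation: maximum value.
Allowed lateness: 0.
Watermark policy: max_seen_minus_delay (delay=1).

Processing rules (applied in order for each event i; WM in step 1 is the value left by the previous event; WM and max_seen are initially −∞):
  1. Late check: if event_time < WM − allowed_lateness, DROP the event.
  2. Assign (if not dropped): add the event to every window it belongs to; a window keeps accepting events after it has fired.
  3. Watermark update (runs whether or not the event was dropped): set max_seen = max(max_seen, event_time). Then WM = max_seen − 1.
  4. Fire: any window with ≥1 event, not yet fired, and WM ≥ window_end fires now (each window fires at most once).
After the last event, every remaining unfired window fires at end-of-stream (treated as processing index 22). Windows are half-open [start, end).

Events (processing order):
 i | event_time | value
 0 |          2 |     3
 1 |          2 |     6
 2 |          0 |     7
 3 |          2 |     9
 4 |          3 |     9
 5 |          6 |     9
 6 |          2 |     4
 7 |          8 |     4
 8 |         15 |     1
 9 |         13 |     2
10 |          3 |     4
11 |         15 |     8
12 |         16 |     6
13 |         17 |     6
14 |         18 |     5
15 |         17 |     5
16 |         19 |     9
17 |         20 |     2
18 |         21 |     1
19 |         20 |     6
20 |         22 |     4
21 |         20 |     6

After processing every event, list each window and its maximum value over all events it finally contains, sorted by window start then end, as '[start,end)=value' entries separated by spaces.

i=0 t=2 v=3: → [2,4),[1,3); WM=1
i=1 t=2 v=6: → [2,4),[1,3); WM=1
i=2 t=0 v=7: DROP (t<1-0); WM=1
i=3 t=2 v=9: → [2,4),[1,3); WM=1
i=4 t=3 v=9: → [3,5),[2,4); WM=2
i=5 t=6 v=9: → [6,8),[5,7); WM=5; [1,3) fires=9 [2,4) fires=9 [3,5) fires=9
i=6 t=2 v=4: DROP (t<5-0); WM=5
i=7 t=8 v=4: → [8,10),[7,9); WM=7; [5,7) fires=9
i=8 t=15 v=1: → [15,17),[14,16); WM=14; [6,8) fires=9 [7,9) fires=4 [8,10) fires=4
i=9 t=13 v=2: DROP (t<14-0); WM=14
i=10 t=3 v=4: DROP (t<14-0); WM=14
i=11 t=15 v=8: → [15,17),[14,16); WM=14
i=12 t=16 v=6: → [16,18),[15,17); WM=15
i=13 t=17 v=6: → [17,19),[16,18); WM=16; [14,16) fires=8
i=14 t=18 v=5: → [18,20),[17,19); WM=17; [15,17) fires=8
i=15 t=17 v=5: → [17,19),[16,18); WM=17
i=16 t=19 v=9: → [19,21),[18,20); WM=18; [16,18) fires=6
i=17 t=20 v=2: → [20,22),[19,21); WM=19; [17,19) fires=6
i=18 t=21 v=1: → [21,23),[20,22); WM=20; [18,20) fires=9
i=19 t=20 v=6: → [20,22),[19,21); WM=20
i=20 t=22 v=4: → [22,24),[21,23); WM=21; [19,21) fires=9
i=21 t=20 v=6: DROP (t<21-0); WM=21

[1,3)=9 [2,4)=9 [3,5)=9 [5,7)=9 [6,8)=9 [7,9)=4 [8,10)=4 [14,16)=8 [15,17)=8 [16,18)=6 [17,19)=6 [18,20)=9 [19,21)=9 [20,22)=6 [21,23)=4 [22,24)=4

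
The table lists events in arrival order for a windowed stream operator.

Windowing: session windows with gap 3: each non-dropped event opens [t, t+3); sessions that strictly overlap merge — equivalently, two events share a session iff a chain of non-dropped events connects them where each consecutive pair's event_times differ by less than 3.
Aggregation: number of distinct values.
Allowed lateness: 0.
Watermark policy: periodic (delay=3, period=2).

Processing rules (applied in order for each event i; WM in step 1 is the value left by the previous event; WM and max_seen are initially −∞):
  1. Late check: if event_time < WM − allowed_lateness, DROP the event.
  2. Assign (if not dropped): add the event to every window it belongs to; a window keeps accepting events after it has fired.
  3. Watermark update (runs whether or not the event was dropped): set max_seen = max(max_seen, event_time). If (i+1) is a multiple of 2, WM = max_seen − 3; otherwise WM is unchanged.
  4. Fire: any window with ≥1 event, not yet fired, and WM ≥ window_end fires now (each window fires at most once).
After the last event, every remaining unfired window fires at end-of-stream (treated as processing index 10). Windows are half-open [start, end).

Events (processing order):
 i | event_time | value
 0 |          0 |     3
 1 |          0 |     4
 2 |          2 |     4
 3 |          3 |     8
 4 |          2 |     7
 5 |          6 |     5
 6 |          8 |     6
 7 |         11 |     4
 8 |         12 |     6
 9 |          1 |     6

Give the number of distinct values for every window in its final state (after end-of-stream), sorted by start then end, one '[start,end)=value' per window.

i=0 t=0 v=3: → [0,3); WM=−∞
i=1 t=0 v=4: → [0,3); WM=-3
i=2 t=2 v=4: → [0,5); WM=-3
i=3 t=3 v=8: → [0,6); WM=0
i=4 t=2 v=7: → [0,6); WM=0
i=5 t=6 v=5: → [6,9); WM=3
i=6 t=8 v=6: → [6,11); WM=3
i=7 t=11 v=4: → [11,14); WM=8
i=8 t=12 v=6: → [11,15); WM=8
i=9 t=1 v=6: DROP (t<8-0); WM=9

[0,6)=4 [6,11)=2 [11,15)=2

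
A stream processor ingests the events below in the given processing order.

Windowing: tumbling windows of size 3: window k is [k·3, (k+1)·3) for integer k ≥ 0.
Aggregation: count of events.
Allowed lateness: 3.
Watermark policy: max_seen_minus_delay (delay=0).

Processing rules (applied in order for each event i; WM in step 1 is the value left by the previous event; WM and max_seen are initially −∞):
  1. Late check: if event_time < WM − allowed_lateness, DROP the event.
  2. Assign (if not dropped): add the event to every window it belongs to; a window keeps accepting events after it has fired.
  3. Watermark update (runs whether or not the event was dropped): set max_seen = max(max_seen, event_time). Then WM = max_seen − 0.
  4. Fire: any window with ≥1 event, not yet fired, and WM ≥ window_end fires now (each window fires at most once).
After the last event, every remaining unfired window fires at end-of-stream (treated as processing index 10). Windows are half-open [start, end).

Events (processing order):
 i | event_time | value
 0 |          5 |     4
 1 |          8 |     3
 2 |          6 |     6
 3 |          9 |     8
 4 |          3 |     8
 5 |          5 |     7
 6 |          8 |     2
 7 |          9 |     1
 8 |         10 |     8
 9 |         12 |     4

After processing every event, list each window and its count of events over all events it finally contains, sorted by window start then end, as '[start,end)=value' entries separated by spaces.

[3,6)=1 [6,9)=3 [9,12)=3 [12,15)=1

i=0 t=5 v=4: → [3,6); WM=5
i=1 t=8 v=3: → [6,9); WM=8; [3,6) fires=1
i=2 t=6 v=6: → [6,9); WM=8
i=3 t=9 v=8: → [9,12); WM=9; [6,9) fires=2
i=4 t=3 v=8: DROP (t<9-3); WM=9
i=5 t=5 v=7: DROP (t<9-3); WM=9
i=6 t=8 v=2: → [6,9); WM=9
i=7 t=9 v=1: → [9,12); WM=9
i=8 t=10 v=8: → [9,12); WM=10
i=9 t=12 v=4: → [12,15); WM=12; [9,12) fires=3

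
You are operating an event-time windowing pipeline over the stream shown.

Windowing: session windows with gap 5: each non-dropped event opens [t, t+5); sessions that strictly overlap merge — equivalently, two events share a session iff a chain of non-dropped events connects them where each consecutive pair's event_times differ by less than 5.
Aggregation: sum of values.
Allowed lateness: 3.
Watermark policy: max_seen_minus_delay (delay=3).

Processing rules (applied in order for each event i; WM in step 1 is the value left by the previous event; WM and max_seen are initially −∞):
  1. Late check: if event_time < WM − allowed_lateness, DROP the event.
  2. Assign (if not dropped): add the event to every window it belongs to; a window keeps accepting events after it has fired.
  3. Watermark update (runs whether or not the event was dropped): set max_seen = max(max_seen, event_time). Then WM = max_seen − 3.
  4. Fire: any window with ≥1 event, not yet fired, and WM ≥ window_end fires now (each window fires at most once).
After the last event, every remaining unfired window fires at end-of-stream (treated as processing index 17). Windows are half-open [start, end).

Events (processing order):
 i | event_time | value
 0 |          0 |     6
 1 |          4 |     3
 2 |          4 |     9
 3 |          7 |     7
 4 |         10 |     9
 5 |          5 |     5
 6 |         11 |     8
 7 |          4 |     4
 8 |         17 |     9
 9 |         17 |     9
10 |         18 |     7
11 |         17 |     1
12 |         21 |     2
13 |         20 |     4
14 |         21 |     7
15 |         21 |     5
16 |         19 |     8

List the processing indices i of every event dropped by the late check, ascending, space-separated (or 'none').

i=0 t=0 v=6: → [0,5); WM=-3
i=1 t=4 v=3: → [0,9); WM=1
i=2 t=4 v=9: → [0,9); WM=1
i=3 t=7 v=7: → [0,12); WM=4
i=4 t=10 v=9: → [0,15); WM=7
i=5 t=5 v=5: → [0,15); WM=7
i=6 t=11 v=8: → [0,16); WM=8
i=7 t=4 v=4: DROP (t<8-3); WM=8
i=8 t=17 v=9: → [17,22); WM=14
i=9 t=17 v=9: → [17,22); WM=14
i=10 t=18 v=7: → [17,23); WM=15
i=11 t=17 v=1: → [17,23); WM=15
i=12 t=21 v=2: → [17,26); WM=18
i=13 t=20 v=4: → [17,26); WM=18
i=14 t=21 v=7: → [17,26); WM=18
i=15 t=21 v=5: → [17,26); WM=18
i=16 t=19 v=8: → [17,26); WM=18

7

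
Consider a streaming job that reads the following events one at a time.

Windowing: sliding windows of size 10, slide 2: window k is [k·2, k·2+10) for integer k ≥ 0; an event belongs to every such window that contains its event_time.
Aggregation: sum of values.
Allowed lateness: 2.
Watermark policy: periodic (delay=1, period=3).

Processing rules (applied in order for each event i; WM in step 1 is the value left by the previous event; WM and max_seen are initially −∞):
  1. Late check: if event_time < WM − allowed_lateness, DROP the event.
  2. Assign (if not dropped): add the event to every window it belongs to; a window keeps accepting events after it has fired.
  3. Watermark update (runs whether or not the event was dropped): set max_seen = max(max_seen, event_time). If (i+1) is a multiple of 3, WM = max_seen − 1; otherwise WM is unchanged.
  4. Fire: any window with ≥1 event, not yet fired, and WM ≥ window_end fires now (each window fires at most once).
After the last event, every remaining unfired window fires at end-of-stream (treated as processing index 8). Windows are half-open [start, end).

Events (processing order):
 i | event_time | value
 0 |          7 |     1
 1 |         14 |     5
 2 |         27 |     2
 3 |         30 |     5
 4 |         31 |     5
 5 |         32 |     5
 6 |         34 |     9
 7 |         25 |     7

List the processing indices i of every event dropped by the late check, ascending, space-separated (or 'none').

7

i=0 t=7 v=1: → [6,16),[4,14),[2,12),[0,10); WM=−∞
i=1 t=14 v=5: → [14,24),[12,22),[10,20),[8,18),[6,16); WM=−∞
i=2 t=27 v=2: → [26,36),[24,34),[22,32),[20,30),[18,28); WM=26; [0,10) fires=1 [2,12) fires=1 [4,14) fires=1 [6,16) fires=6 [8,18) fires=5 [10,20) fires=5 [12,22) fires=5 [14,24) fires=5
i=3 t=30 v=5: → [30,40),[28,38),[26,36),[24,34),[22,32); WM=26
i=4 t=31 v=5: → [30,40),[28,38),[26,36),[24,34),[22,32); WM=26
i=5 t=32 v=5: → [32,42),[30,40),[28,38),[26,36),[24,34); WM=31; [18,28) fires=2 [20,30) fires=2
i=6 t=34 v=9: → [34,44),[32,42),[30,40),[28,38),[26,36); WM=31
i=7 t=25 v=7: DROP (t<31-2); WM=31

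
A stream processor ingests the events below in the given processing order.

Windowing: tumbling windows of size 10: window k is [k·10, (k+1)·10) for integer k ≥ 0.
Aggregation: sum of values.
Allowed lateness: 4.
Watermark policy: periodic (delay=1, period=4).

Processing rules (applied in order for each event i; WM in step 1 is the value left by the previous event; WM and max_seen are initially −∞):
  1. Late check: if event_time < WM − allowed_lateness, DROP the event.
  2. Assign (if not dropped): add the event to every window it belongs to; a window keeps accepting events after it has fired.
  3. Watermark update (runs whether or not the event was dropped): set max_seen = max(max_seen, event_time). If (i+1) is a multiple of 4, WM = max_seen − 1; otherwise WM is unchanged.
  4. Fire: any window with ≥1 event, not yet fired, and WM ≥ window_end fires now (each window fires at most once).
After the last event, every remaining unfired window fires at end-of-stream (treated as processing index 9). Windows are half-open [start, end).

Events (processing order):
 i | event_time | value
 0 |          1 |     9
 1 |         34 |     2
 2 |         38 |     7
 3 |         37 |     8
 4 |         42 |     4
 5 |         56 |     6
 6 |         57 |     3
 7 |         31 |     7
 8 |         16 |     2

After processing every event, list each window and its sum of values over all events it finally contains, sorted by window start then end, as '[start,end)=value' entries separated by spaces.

i=0 t=1 v=9: → [0,10); WM=−∞
i=1 t=34 v=2: → [30,40); WM=−∞
i=2 t=38 v=7: → [30,40); WM=−∞
i=3 t=37 v=8: → [30,40); WM=37; [0,10) fires=9
i=4 t=42 v=4: → [40,50); WM=37
i=5 t=56 v=6: → [50,60); WM=37
i=6 t=57 v=3: → [50,60); WM=37
i=7 t=31 v=7: DROP (t<37-4); WM=56; [30,40) fires=17 [40,50) fires=4
i=8 t=16 v=2: DROP (t<56-4); WM=56

[0,10)=9 [30,40)=17 [40,50)=4 [50,60)=9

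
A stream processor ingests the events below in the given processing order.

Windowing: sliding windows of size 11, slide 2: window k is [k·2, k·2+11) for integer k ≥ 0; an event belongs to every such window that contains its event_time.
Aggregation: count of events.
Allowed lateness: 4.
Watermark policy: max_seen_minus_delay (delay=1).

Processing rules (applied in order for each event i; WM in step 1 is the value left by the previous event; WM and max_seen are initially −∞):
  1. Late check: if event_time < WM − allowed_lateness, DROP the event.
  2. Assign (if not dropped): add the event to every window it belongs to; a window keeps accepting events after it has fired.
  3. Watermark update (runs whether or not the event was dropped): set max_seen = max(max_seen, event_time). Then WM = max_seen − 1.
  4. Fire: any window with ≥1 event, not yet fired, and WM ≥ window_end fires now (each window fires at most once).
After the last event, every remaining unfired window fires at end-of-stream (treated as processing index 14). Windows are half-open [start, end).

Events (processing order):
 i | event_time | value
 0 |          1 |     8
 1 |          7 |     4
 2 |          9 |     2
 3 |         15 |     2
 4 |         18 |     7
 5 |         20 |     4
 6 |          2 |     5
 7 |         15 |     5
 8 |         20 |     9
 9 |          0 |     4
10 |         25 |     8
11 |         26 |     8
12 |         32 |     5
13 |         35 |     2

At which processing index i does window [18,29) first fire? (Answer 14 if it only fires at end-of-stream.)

i=0 t=1 v=8: → [0,11); WM=0
i=1 t=7 v=4: → [6,17),[4,15),[2,13),[0,11); WM=6
i=2 t=9 v=2: → [8,19),[6,17),[4,15),[2,13),[0,11); WM=8
i=3 t=15 v=2: → [14,25),[12,23),[10,21),[8,19),[6,17); WM=14; [0,11) fires=3 [2,13) fires=2
i=4 t=18 v=7: → [18,29),[16,27),[14,25),[12,23),[10,21),[8,19); WM=17; [4,15) fires=2 [6,17) fires=3
i=5 t=20 v=4: → [20,31),[18,29),[16,27),[14,25),[12,23),[10,21); WM=19; [8,19) fires=3
i=6 t=2 v=5: DROP (t<19-4); WM=19
i=7 t=15 v=5: → [14,25),[12,23),[10,21),[8,19),[6,17); WM=19
i=8 t=20 v=9: → [20,31),[18,29),[16,27),[14,25),[12,23),[10,21); WM=19
i=9 t=0 v=4: DROP (t<19-4); WM=19
i=10 t=25 v=8: → [24,35),[22,33),[20,31),[18,29),[16,27); WM=24; [10,21) fires=5 [12,23) fires=5
i=11 t=26 v=8: → [26,37),[24,35),[22,33),[20,31),[18,29),[16,27); WM=25; [14,25) fires=5
i=12 t=32 v=5: → [32,43),[30,41),[28,39),[26,37),[24,35),[22,33); WM=31; [16,27) fires=5 [18,29) fires=5 [20,31) fires=4
i=13 t=35 v=2: → [34,45),[32,43),[30,41),[28,39),[26,37); WM=34; [22,33) fires=3

12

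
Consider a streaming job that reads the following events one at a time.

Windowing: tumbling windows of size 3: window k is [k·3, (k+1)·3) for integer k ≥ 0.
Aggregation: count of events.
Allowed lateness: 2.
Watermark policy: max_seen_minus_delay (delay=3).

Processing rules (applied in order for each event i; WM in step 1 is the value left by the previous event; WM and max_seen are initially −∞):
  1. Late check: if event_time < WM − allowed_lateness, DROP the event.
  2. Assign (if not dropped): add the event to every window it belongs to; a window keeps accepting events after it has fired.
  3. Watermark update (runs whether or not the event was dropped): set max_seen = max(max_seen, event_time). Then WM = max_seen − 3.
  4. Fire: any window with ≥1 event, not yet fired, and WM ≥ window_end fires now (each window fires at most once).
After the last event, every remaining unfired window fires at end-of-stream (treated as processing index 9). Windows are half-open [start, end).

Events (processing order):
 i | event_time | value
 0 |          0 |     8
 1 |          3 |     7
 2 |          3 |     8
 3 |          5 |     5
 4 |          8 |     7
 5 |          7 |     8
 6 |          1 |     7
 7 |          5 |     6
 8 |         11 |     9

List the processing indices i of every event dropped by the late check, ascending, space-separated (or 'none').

i=0 t=0 v=8: → [0,3); WM=-3
i=1 t=3 v=7: → [3,6); WM=0
i=2 t=3 v=8: → [3,6); WM=0
i=3 t=5 v=5: → [3,6); WM=2
i=4 t=8 v=7: → [6,9); WM=5; [0,3) fires=1
i=5 t=7 v=8: → [6,9); WM=5
i=6 t=1 v=7: DROP (t<5-2); WM=5
i=7 t=5 v=6: → [3,6); WM=5
i=8 t=11 v=9: → [9,12); WM=8; [3,6) fires=4

6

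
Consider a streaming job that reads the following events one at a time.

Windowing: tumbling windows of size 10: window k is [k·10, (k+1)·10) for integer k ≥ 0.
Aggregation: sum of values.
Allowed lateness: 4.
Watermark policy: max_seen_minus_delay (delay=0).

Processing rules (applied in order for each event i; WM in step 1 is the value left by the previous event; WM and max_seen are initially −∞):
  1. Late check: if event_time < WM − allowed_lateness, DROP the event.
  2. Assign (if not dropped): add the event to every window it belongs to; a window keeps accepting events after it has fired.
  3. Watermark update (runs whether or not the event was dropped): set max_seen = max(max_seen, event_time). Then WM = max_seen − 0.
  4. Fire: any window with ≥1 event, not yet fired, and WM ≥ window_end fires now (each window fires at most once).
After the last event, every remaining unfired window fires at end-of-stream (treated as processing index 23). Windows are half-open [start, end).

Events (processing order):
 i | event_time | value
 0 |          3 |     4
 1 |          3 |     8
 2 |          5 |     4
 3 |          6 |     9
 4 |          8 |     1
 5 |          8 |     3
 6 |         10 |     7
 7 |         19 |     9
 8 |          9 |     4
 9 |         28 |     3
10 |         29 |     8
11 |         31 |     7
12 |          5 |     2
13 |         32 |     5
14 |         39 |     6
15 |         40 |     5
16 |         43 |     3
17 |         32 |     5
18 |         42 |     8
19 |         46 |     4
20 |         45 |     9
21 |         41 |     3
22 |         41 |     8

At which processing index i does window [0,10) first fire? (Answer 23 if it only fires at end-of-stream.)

i=0 t=3 v=4: → [0,10); WM=3
i=1 t=3 v=8: → [0,10); WM=3
i=2 t=5 v=4: → [0,10); WM=5
i=3 t=6 v=9: → [0,10); WM=6
i=4 t=8 v=1: → [0,10); WM=8
i=5 t=8 v=3: → [0,10); WM=8
i=6 t=10 v=7: → [10,20); WM=10; [0,10) fires=29
i=7 t=19 v=9: → [10,20); WM=19
i=8 t=9 v=4: DROP (t<19-4); WM=19
i=9 t=28 v=3: → [20,30); WM=28; [10,20) fires=16
i=10 t=29 v=8: → [20,30); WM=29
i=11 t=31 v=7: → [30,40); WM=31; [20,30) fires=11
i=12 t=5 v=2: DROP (t<31-4); WM=31
i=13 t=32 v=5: → [30,40); WM=32
i=14 t=39 v=6: → [30,40); WM=39
i=15 t=40 v=5: → [40,50); WM=40; [30,40) fires=18
i=16 t=43 v=3: → [40,50); WM=43
i=17 t=32 v=5: DROP (t<43-4); WM=43
i=18 t=42 v=8: → [40,50); WM=43
i=19 t=46 v=4: → [40,50); WM=46
i=20 t=45 v=9: → [40,50); WM=46
i=21 t=41 v=3: DROP (t<46-4); WM=46
i=22 t=41 v=8: DROP (t<46-4); WM=46

6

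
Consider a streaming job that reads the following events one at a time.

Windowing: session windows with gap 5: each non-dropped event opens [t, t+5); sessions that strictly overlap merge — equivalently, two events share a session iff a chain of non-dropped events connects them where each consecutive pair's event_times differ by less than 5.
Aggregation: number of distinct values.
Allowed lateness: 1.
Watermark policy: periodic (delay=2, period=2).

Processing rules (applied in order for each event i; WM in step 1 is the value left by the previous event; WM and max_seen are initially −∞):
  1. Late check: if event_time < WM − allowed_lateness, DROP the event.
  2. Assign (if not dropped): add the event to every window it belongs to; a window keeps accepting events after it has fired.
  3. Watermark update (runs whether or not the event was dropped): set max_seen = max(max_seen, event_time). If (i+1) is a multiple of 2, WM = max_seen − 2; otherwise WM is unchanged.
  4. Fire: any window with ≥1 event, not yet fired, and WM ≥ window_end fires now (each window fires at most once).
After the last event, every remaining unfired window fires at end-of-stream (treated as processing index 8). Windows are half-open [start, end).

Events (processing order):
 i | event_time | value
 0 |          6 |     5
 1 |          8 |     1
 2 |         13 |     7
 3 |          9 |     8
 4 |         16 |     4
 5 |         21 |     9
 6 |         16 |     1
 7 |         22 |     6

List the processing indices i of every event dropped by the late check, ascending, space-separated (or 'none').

6

i=0 t=6 v=5: → [6,11); WM=−∞
i=1 t=8 v=1: → [6,13); WM=6
i=2 t=13 v=7: → [13,18); WM=6
i=3 t=9 v=8: → [6,18); WM=11
i=4 t=16 v=4: → [6,21); WM=11
i=5 t=21 v=9: → [21,26); WM=19
i=6 t=16 v=1: DROP (t<19-1); WM=19
i=7 t=22 v=6: → [21,27); WM=20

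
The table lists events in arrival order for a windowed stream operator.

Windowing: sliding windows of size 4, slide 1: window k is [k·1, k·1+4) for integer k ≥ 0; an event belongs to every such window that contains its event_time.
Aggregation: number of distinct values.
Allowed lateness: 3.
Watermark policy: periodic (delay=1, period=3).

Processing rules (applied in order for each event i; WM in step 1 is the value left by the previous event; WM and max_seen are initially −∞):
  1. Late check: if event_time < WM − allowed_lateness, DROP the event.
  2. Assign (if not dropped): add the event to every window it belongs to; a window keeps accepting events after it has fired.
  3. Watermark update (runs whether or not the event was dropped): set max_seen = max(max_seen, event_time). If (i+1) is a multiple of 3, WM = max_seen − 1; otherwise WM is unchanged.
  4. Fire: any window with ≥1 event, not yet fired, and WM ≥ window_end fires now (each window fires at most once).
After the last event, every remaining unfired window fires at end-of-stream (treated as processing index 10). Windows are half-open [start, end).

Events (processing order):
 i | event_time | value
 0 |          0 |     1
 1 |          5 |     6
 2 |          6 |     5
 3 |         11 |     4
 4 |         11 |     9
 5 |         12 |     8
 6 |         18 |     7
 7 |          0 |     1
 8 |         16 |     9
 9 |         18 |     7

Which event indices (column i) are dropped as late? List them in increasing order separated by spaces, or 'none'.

7

i=0 t=0 v=1: → [0,4); WM=−∞
i=1 t=5 v=6: → [5,9),[4,8),[3,7),[2,6); WM=−∞
i=2 t=6 v=5: → [6,10),[5,9),[4,8),[3,7); WM=5; [0,4) fires=1
i=3 t=11 v=4: → [11,15),[10,14),[9,13),[8,12); WM=5
i=4 t=11 v=9: → [11,15),[10,14),[9,13),[8,12); WM=5
i=5 t=12 v=8: → [12,16),[11,15),[10,14),[9,13); WM=11; [2,6) fires=1 [3,7) fires=2 [4,8) fires=2 [5,9) fires=2 [6,10) fires=1
i=6 t=18 v=7: → [18,22),[17,21),[16,20),[15,19); WM=11
i=7 t=0 v=1: DROP (t<11-3); WM=11
i=8 t=16 v=9: → [16,20),[15,19),[14,18),[13,17); WM=17; [8,12) fires=2 [9,13) fires=3 [10,14) fires=3 [11,15) fires=3 [12,16) fires=1 [13,17) fires=1
i=9 t=18 v=7: → [18,22),[17,21),[16,20),[15,19); WM=17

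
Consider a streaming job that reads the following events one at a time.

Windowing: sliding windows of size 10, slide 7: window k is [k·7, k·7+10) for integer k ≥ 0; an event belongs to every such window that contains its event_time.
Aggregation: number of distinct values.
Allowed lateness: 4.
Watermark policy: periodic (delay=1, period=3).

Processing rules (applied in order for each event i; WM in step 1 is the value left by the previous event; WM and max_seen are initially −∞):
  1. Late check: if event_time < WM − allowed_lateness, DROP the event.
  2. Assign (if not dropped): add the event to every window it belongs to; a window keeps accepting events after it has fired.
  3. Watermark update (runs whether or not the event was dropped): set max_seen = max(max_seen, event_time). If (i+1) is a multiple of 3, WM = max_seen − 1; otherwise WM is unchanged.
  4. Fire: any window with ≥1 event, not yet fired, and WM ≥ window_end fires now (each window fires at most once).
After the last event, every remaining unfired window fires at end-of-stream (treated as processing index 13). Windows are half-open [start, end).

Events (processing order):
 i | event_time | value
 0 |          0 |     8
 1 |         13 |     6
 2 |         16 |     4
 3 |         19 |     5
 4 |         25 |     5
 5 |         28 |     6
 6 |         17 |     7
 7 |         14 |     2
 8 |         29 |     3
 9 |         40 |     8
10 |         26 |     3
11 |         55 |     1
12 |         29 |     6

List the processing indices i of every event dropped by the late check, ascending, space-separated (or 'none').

i=0 t=0 v=8: → [0,10); WM=−∞
i=1 t=13 v=6: → [7,17); WM=−∞
i=2 t=16 v=4: → [14,24),[7,17); WM=15; [0,10) fires=1
i=3 t=19 v=5: → [14,24); WM=15
i=4 t=25 v=5: → [21,31); WM=15
i=5 t=28 v=6: → [28,38),[21,31); WM=27; [7,17) fires=2 [14,24) fires=2
i=6 t=17 v=7: DROP (t<27-4); WM=27
i=7 t=14 v=2: DROP (t<27-4); WM=27
i=8 t=29 v=3: → [28,38),[21,31); WM=28
i=9 t=40 v=8: → [35,45); WM=28
i=10 t=26 v=3: → [21,31); WM=28
i=11 t=55 v=1: → [49,59); WM=54; [21,31) fires=3 [28,38) fires=2 [35,45) fires=1
i=12 t=29 v=6: DROP (t<54-4); WM=54

6 7 12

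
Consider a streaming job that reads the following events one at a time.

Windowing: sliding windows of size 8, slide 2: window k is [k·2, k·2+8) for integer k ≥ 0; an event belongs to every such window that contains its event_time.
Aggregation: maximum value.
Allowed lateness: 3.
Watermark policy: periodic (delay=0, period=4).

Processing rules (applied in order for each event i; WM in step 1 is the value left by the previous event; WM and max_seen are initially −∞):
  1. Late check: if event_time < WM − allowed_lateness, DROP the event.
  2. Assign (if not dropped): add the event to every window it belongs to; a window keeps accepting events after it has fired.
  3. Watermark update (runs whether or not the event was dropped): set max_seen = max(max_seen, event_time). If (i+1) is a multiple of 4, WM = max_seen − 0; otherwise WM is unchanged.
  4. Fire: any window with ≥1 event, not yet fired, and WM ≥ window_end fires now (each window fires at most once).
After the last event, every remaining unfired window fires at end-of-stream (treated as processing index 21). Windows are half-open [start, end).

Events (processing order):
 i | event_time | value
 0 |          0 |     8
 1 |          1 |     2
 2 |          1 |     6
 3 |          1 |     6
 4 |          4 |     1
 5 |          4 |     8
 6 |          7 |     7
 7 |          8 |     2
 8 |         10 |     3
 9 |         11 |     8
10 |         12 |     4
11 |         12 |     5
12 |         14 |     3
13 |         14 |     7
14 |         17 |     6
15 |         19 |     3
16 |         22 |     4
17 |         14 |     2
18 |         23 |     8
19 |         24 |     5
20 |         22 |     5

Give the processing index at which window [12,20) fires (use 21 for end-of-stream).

i=0 t=0 v=8: → [0,8); WM=−∞
i=1 t=1 v=2: → [0,8); WM=−∞
i=2 t=1 v=6: → [0,8); WM=−∞
i=3 t=1 v=6: → [0,8); WM=1
i=4 t=4 v=1: → [4,12),[2,10),[0,8); WM=1
i=5 t=4 v=8: → [4,12),[2,10),[0,8); WM=1
i=6 t=7 v=7: → [6,14),[4,12),[2,10),[0,8); WM=1
i=7 t=8 v=2: → [8,16),[6,14),[4,12),[2,10); WM=8; [0,8) fires=8
i=8 t=10 v=3: → [10,18),[8,16),[6,14),[4,12); WM=8
i=9 t=11 v=8: → [10,18),[8,16),[6,14),[4,12); WM=8
i=10 t=12 v=4: → [12,20),[10,18),[8,16),[6,14); WM=8
i=11 t=12 v=5: → [12,20),[10,18),[8,16),[6,14); WM=12; [2,10) fires=8 [4,12) fires=8
i=12 t=14 v=3: → [14,22),[12,20),[10,18),[8,16); WM=12
i=13 t=14 v=7: → [14,22),[12,20),[10,18),[8,16); WM=12
i=14 t=17 v=6: → [16,24),[14,22),[12,20),[10,18); WM=12
i=15 t=19 v=3: → [18,26),[16,24),[14,22),[12,20); WM=19; [6,14) fires=8 [8,16) fires=8 [10,18) fires=8
i=16 t=22 v=4: → [22,30),[20,28),[18,26),[16,24); WM=19
i=17 t=14 v=2: DROP (t<19-3); WM=19
i=18 t=23 v=8: → [22,30),[20,28),[18,26),[16,24); WM=19
i=19 t=24 v=5: → [24,32),[22,30),[20,28),[18,26); WM=24; [12,20) fires=7 [14,22) fires=7 [16,24) fires=8
i=20 t=22 v=5: → [22,30),[20,28),[18,26),[16,24); WM=24

19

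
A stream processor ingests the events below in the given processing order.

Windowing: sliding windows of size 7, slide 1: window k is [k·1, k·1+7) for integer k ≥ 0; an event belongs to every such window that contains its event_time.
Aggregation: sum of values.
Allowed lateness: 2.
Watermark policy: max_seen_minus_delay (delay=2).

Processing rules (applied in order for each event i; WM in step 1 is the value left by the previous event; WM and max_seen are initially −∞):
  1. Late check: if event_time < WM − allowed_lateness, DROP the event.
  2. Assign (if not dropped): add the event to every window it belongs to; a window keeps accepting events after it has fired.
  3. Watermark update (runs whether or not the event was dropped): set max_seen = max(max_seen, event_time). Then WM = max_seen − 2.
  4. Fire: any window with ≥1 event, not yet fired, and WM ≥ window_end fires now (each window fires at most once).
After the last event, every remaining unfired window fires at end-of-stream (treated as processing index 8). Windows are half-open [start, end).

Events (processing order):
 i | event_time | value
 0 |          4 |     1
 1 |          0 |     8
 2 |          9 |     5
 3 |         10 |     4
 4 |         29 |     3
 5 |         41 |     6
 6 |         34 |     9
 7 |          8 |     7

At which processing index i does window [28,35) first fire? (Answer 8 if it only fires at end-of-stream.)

i=0 t=4 v=1: → [4,11),[3,10),[2,9),[1,8),[0,7); WM=2
i=1 t=0 v=8: → [0,7); WM=2
i=2 t=9 v=5: → [9,16),[8,15),[7,14),[6,13),[5,12),[4,11),[3,10); WM=7; [0,7) fires=9
i=3 t=10 v=4: → [10,17),[9,16),[8,15),[7,14),[6,13),[5,12),[4,11); WM=8; [1,8) fires=1
i=4 t=29 v=3: → [29,36),[28,35),[27,34),[26,33),[25,32),[24,31),[23,30); WM=27; [2,9) fires=1 [3,10) fires=6 [4,11) fires=10 [5,12) fires=9 [6,13) fires=9 [7,14) fires=9 [8,15) fires=9 [9,16) fires=9 [10,17) fires=4
i=5 t=41 v=6: → [41,48),[40,47),[39,46),[38,45),[37,44),[36,43),[35,42); WM=39; [23,30) fires=3 [24,31) fires=3 [25,32) fires=3 [26,33) fires=3 [27,34) fires=3 [28,35) fires=3 [29,36) fires=3
i=6 t=34 v=9: DROP (t<39-2); WM=39
i=7 t=8 v=7: DROP (t<39-2); WM=39

5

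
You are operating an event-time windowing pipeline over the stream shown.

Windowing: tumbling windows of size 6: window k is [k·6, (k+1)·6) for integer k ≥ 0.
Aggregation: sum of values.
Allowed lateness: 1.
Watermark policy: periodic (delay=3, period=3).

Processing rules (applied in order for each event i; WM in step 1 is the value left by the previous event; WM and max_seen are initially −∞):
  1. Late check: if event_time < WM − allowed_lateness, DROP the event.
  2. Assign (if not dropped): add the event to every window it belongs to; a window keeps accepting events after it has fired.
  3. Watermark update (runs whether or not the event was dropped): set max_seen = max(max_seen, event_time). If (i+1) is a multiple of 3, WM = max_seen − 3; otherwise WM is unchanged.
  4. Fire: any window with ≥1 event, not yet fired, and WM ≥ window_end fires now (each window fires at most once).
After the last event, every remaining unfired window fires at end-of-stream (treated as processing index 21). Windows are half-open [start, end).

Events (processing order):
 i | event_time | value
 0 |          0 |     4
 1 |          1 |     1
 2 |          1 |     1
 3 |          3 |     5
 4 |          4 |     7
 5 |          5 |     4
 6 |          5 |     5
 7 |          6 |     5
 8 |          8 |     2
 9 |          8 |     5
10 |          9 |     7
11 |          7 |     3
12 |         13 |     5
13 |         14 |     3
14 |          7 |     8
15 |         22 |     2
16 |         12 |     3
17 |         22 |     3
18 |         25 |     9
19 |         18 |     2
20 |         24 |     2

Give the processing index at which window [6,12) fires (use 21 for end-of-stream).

17

i=0 t=0 v=4: → [0,6); WM=−∞
i=1 t=1 v=1: → [0,6); WM=−∞
i=2 t=1 v=1: → [0,6); WM=-2
i=3 t=3 v=5: → [0,6); WM=-2
i=4 t=4 v=7: → [0,6); WM=-2
i=5 t=5 v=4: → [0,6); WM=2
i=6 t=5 v=5: → [0,6); WM=2
i=7 t=6 v=5: → [6,12); WM=2
i=8 t=8 v=2: → [6,12); WM=5
i=9 t=8 v=5: → [6,12); WM=5
i=10 t=9 v=7: → [6,12); WM=5
i=11 t=7 v=3: → [6,12); WM=6; [0,6) fires=27
i=12 t=13 v=5: → [12,18); WM=6
i=13 t=14 v=3: → [12,18); WM=6
i=14 t=7 v=8: → [6,12); WM=11
i=15 t=22 v=2: → [18,24); WM=11
i=16 t=12 v=3: → [12,18); WM=11
i=17 t=22 v=3: → [18,24); WM=19; [6,12) fires=30 [12,18) fires=11
i=18 t=25 v=9: → [24,30); WM=19
i=19 t=18 v=2: → [18,24); WM=19
i=20 t=24 v=2: → [24,30); WM=22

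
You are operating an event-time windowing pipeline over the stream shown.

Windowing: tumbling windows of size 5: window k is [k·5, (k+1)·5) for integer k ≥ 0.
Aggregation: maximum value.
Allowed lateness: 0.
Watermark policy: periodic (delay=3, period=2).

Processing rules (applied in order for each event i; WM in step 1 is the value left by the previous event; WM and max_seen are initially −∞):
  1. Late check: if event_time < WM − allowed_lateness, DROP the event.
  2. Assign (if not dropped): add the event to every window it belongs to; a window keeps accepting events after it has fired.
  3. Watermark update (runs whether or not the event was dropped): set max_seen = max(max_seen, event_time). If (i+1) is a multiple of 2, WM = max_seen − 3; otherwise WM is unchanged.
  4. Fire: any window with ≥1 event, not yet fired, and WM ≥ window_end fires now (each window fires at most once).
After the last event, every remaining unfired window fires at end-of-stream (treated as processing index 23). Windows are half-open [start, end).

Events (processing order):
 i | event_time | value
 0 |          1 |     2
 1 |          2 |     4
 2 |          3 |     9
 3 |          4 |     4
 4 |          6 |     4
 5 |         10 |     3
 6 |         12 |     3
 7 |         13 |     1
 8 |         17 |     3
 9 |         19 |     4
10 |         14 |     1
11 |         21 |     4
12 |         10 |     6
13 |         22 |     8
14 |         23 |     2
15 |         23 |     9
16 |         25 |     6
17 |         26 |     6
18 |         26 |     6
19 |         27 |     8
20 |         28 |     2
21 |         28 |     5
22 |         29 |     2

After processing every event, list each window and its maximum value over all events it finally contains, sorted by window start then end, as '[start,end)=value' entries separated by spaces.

i=0 t=1 v=2: → [0,5); WM=−∞
i=1 t=2 v=4: → [0,5); WM=-1
i=2 t=3 v=9: → [0,5); WM=-1
i=3 t=4 v=4: → [0,5); WM=1
i=4 t=6 v=4: → [5,10); WM=1
i=5 t=10 v=3: → [10,15); WM=7; [0,5) fires=9
i=6 t=12 v=3: → [10,15); WM=7
i=7 t=13 v=1: → [10,15); WM=10; [5,10) fires=4
i=8 t=17 v=3: → [15,20); WM=10
i=9 t=19 v=4: → [15,20); WM=16; [10,15) fires=3
i=10 t=14 v=1: DROP (t<16-0); WM=16
i=11 t=21 v=4: → [20,25); WM=18
i=12 t=10 v=6: DROP (t<18-0); WM=18
i=13 t=22 v=8: → [20,25); WM=19
i=14 t=23 v=2: → [20,25); WM=19
i=15 t=23 v=9: → [20,25); WM=20; [15,20) fires=4
i=16 t=25 v=6: → [25,30); WM=20
i=17 t=26 v=6: → [25,30); WM=23
i=18 t=26 v=6: → [25,30); WM=23
i=19 t=27 v=8: → [25,30); WM=24
i=20 t=28 v=2: → [25,30); WM=24
i=21 t=28 v=5: → [25,30); WM=25; [20,25) fires=9
i=22 t=29 v=2: → [25,30); WM=25

[0,5)=9 [5,10)=4 [10,15)=3 [15,20)=4 [20,25)=9 [25,30)=8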